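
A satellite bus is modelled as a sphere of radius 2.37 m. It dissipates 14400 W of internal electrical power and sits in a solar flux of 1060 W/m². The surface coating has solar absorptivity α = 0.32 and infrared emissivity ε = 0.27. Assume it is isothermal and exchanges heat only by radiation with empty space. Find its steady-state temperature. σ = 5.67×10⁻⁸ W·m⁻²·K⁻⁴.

T ≈ 371 K

At steady state, absorbed solar power + internal power = radiated power.
Absorbed: α·S·A_cross = 0.32·1060·17.65 = 5986 W (cross-section πr²).
Total input = 5986 + 14400 = 20390 W.
Radiated: εσ·A_surf·T⁴ with A_surf = 4πr² = 70.58 m².
T⁴ = 20390/(0.27·5.67×10⁻⁸·70.58) = 1.887×10¹⁰ K⁴.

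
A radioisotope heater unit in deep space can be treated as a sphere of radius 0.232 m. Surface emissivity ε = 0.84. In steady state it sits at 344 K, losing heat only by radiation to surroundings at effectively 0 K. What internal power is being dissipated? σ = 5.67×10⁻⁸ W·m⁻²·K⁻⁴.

Steady state: P = εσA T⁴.
A = 4πr² = 0.6764 m²; T⁴ = (344)⁴ = 1.400×10¹⁰ K⁴.
P = 0.84 × 5.67×10⁻⁸ × 0.6764 × 1.400×10¹⁰.

P ≈ 451 W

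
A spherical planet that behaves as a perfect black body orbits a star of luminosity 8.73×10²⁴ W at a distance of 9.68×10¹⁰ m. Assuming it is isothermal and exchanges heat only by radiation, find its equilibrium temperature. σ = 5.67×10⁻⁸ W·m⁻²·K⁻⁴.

T ≈ 134 K

First find the stellar flux at distance d: S = L/(4πd²) = 8.73×10²⁴/(4π·(9.68×10¹⁰)²) = 74.14 W/m².
For an isothermal sphere, absorbed (1−a)S·πr² = emitted σ·4πr²·T⁴, so T⁴ = (1−a)S/(4σ).
T⁴ = 1.00·74.14/(4·5.67×10⁻⁸) = 3.269×10⁸ K⁴.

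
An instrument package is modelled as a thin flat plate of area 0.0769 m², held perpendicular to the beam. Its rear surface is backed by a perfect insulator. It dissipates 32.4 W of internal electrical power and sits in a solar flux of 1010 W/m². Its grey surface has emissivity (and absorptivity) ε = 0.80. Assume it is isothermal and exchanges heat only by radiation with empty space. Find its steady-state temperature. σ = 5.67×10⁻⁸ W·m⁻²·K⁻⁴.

T ≈ 406 K

At steady state, absorbed solar power + internal power = radiated power.
Absorbed: α·S·A_cross = 0.80·1010·0.07690 = 62.14 W (cross-section A).
Total input = 62.14 + 32.4 = 94.54 W.
Radiated: εσ·A_surf·T⁴ with A_surf = A = 0.07690 m².
T⁴ = 94.54/(0.80·5.67×10⁻⁸·0.07690) = 2.710×10¹⁰ K⁴.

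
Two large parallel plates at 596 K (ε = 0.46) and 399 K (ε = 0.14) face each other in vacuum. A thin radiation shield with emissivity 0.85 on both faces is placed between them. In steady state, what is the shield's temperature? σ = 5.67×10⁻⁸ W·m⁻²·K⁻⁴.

In steady state the net flux on the hot side equals that on the cold side.
σ(T₁⁴−T_s⁴)/D₁ = σ(T_s⁴−T₂⁴)/D₂, with D₁ = 1/ε₁+1/ε_s−1 = 2.350, D₂ = 1/ε_s+1/ε₂−1 = 7.319.
Solve for T_s⁴: T_s⁴ = (D₂·T₁⁴ + D₁·T₂⁴)/(D₁+D₂) = 1.017×10¹¹ K⁴.

T_s ≈ 565 K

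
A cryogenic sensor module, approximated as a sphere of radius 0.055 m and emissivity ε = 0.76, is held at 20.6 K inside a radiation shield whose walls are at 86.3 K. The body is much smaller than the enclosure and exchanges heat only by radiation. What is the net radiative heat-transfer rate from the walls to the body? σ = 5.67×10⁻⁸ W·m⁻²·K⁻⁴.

P_net ≈ 0.0906 W

For a small grey body in a large enclosure: P_net = εσA(T_body⁴ − T_wall⁴).
A = 4πr² = 0.03801 m²; T_body⁴ − T_wall⁴ = 1.801×10⁵ − 5.547×10⁷ = -5.529×10⁷ K⁴.
|P_net| = 0.76·5.67×10⁻⁸·0.03801·5.529×10⁷.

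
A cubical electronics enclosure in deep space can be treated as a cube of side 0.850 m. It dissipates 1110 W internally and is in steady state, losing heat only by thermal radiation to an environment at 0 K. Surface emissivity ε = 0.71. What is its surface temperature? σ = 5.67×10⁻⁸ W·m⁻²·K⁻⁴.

T ≈ 282 K

Steady state: internal power = radiated power, P = εσA T⁴.
Radiating area A = 6L² = 4.335 m².
T⁴ = P/(εσA) = 1110/(0.71·5.67×10⁻⁸·4.335) = 6.361×10⁹ K⁴.
T = (6.361×10⁹)^(1/4).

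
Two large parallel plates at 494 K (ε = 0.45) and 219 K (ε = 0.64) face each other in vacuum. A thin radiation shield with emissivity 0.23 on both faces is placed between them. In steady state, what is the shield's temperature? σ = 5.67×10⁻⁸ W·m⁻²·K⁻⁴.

In steady state the net flux on the hot side equals that on the cold side.
σ(T₁⁴−T_s⁴)/D₁ = σ(T_s⁴−T₂⁴)/D₂, with D₁ = 1/ε₁+1/ε_s−1 = 5.570, D₂ = 1/ε_s+1/ε₂−1 = 4.910.
Solve for T_s⁴: T_s⁴ = (D₂·T₁⁴ + D₁·T₂⁴)/(D₁+D₂) = 2.912×10¹⁰ K⁴.

T_s ≈ 413 K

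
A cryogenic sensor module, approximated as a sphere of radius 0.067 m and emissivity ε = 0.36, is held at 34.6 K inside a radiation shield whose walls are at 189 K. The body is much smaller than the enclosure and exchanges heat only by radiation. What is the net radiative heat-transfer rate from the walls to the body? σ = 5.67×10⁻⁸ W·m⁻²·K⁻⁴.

P_net ≈ 1.47 W

For a small grey body in a large enclosure: P_net = εσA(T_body⁴ − T_wall⁴).
A = 4πr² = 0.05641 m²; T_body⁴ − T_wall⁴ = 1.433×10⁶ − 1.276×10⁹ = -1.275×10⁹ K⁴.
|P_net| = 0.36·5.67×10⁻⁸·0.05641·1.275×10⁹.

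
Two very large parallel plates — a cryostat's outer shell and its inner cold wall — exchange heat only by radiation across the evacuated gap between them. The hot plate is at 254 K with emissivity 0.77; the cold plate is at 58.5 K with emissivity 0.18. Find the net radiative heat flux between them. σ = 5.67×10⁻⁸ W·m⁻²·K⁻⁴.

For two infinite grey parallel plates, q = σ(T₁⁴ − T₂⁴)/(1/ε₁ + 1/ε₂ − 1).
T₁⁴ − T₂⁴ = 4.162×10⁹ − 1.171×10⁷ = 4.151×10⁹ K⁴.
1/ε₁ + 1/ε₂ − 1 = 1.299 + 5.556 − 1 = 5.854.
q = 5.67×10⁻⁸ × 4.151×10⁹ / 5.854.

q ≈ 40.2 W/m²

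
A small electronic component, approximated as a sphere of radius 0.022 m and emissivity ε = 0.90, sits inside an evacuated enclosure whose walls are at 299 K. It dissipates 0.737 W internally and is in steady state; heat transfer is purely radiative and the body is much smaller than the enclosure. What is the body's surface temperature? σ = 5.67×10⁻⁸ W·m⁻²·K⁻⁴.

For a small grey body in a large enclosure, net radiated power = εσA(T⁴ − T_w⁴).
Steady state: P = εσA(T⁴ − T_w⁴) with A = 4πr² = 0.006082 m².
T⁴ = P/(εσA) + T_w⁴ = 0.737/(0.90·5.67×10⁻⁸·0.006082) + (299)⁴
    = 2.375×10⁹ + 7.993×10⁹ = 1.037×10¹⁰ K⁴.

T ≈ 319 K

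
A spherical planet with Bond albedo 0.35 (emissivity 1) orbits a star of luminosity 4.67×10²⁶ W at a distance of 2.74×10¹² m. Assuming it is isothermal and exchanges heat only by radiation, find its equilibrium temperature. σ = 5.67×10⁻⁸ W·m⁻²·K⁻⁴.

T ≈ 61.4 K

First find the stellar flux at distance d: S = L/(4πd²) = 4.67×10²⁶/(4π·(2.74×10¹²)²) = 4.950 W/m².
For an isothermal sphere, absorbed (1−a)S·πr² = emitted σ·4πr²·T⁴, so T⁴ = (1−a)S/(4σ).
T⁴ = 0.650·4.950/(4·5.67×10⁻⁸) = 1.419×10⁷ K⁴.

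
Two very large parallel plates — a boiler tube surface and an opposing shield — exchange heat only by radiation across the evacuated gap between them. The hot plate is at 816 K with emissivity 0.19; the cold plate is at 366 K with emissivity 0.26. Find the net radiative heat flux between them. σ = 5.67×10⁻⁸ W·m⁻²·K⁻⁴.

q ≈ 2970 W/m²

For two infinite grey parallel plates, q = σ(T₁⁴ − T₂⁴)/(1/ε₁ + 1/ε₂ − 1).
T₁⁴ − T₂⁴ = 4.434×10¹¹ − 1.794×10¹⁰ = 4.254×10¹¹ K⁴.
1/ε₁ + 1/ε₂ − 1 = 5.263 + 3.846 − 1 = 8.109.
q = 5.67×10⁻⁸ × 4.254×10¹¹ / 8.109.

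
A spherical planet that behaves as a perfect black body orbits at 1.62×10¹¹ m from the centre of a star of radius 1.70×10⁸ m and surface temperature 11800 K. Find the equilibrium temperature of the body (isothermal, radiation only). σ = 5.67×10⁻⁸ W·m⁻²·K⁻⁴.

T ≈ 270 K

The star's surface emits σT_*⁴; at distance d the flux is S = σT_*⁴(R_*/d)².
S = 5.67×10⁻⁸·(11800)⁴·(1.70×10⁸/1.62×10¹¹)² = 1211 W/m².
For an isothermal sphere T⁴ = (1−a)S/(4σ) = 5.337×10⁹ K⁴.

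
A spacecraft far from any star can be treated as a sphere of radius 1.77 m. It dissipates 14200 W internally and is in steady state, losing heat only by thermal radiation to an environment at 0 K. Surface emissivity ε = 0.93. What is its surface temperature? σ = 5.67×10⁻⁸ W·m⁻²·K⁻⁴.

Steady state: internal power = radiated power, P = εσA T⁴.
Radiating area A = 4πr² = 39.37 m².
T⁴ = P/(εσA) = 14200/(0.93·5.67×10⁻⁸·39.37) = 6.840×10⁹ K⁴.
T = (6.840×10⁹)^(1/4).

T ≈ 288 K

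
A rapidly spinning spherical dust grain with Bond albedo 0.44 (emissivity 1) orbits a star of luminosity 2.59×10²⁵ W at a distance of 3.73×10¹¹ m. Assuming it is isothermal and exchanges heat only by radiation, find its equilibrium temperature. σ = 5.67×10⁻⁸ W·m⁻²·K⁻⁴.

First find the stellar flux at distance d: S = L/(4πd²) = 2.59×10²⁵/(4π·(3.73×10¹¹)²) = 14.81 W/m².
For an isothermal sphere, absorbed (1−a)S·πr² = emitted σ·4πr²·T⁴, so T⁴ = (1−a)S/(4σ).
T⁴ = 0.560·14.81/(4·5.67×10⁻⁸) = 3.658×10⁷ K⁴.

T ≈ 77.8 K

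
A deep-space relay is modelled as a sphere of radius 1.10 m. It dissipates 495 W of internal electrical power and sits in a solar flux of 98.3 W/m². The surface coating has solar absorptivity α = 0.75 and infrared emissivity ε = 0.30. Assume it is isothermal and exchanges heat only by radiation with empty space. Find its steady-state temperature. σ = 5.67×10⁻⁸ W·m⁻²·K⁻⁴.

T ≈ 234 K

At steady state, absorbed solar power + internal power = radiated power.
Absorbed: α·S·A_cross = 0.75·98.3·3.801 = 280.3 W (cross-section πr²).
Total input = 280.3 + 495 = 775.3 W.
Radiated: εσ·A_surf·T⁴ with A_surf = 4πr² = 15.21 m².
T⁴ = 775.3/(0.30·5.67×10⁻⁸·15.21) = 2.997×10⁹ K⁴.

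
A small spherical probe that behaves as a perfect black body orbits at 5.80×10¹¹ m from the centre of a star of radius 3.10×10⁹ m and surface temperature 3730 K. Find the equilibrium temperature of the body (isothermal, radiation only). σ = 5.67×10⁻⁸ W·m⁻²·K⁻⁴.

The star's surface emits σT_*⁴; at distance d the flux is S = σT_*⁴(R_*/d)².
S = 5.67×10⁻⁸·(3730)⁴·(3.10×10⁹/5.80×10¹¹)² = 313.5 W/m².
For an isothermal sphere T⁴ = (1−a)S/(4σ) = 1.382×10⁹ K⁴.

T ≈ 193 K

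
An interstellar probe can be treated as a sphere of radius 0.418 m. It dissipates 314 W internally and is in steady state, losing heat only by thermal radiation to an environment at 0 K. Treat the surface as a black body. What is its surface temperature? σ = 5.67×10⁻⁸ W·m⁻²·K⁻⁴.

T ≈ 224 K

Steady state: internal power = radiated power, P = εσA T⁴.
Radiating area A = 4πr² = 2.196 m².
T⁴ = P/(εσA) = 314/(1.0·5.67×10⁻⁸·2.196) = 2.522×10⁹ K⁴.
T = (2.522×10⁹)^(1/4).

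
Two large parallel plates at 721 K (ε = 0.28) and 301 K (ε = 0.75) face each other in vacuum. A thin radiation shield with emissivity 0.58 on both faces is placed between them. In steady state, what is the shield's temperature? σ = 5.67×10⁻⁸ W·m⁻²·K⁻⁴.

T_s ≈ 552 K

In steady state the net flux on the hot side equals that on the cold side.
σ(T₁⁴−T_s⁴)/D₁ = σ(T_s⁴−T₂⁴)/D₂, with D₁ = 1/ε₁+1/ε_s−1 = 4.296, D₂ = 1/ε_s+1/ε₂−1 = 2.057.
Solve for T_s⁴: T_s⁴ = (D₂·T₁⁴ + D₁·T₂⁴)/(D₁+D₂) = 9.307×10¹⁰ K⁴.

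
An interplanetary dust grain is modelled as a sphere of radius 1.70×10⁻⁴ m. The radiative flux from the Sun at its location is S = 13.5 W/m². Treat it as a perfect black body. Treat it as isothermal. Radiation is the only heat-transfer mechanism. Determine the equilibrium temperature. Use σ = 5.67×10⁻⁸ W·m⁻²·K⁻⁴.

At equilibrium, absorbed power = emitted power.
Absorbing cross-section = πr² = 9.079×10⁻⁸ m²; emitting surface = 4πr² = 3.632×10⁻⁷ m² (ratio 4).
S·A_cross = εσ·A_surf·T⁴  ⇒  T⁴ = S/(4σ).
T⁴ = 1.00·13.5/(4·5.67×10⁻⁸) = 5.952×10⁷ K⁴.
T = (5.952×10⁷)^(1/4).

T ≈ 87.8 K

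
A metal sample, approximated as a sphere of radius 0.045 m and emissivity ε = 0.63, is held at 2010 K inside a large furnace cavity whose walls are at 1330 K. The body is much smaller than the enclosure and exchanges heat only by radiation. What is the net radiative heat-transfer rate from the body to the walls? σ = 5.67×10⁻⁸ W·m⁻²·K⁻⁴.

For a small grey body in a large enclosure: P_net = εσA(T_body⁴ − T_wall⁴).
A = 4πr² = 0.02545 m²; T_body⁴ − T_wall⁴ = 1.632×10¹³ − 3.129×10¹² = 1.319×10¹³ K⁴.
|P_net| = 0.63·5.67×10⁻⁸·0.02545·1.319×10¹³.

P_net ≈ 12000 W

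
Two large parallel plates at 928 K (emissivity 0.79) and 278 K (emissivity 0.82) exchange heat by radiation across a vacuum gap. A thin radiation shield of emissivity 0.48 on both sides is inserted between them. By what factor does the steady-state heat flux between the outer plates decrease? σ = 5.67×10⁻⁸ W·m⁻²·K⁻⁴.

Without shield: q₀ = σΔ(T⁴)/(1/ε₁+1/ε₂−1) with denominator 1.485.
With shield the two gaps are in series; the resistances add: (1/ε₁+1/ε_s−1)+(1/ε_s+1/ε₂−1) = 2.349+2.303 = 4.652.
Heat-flux ratio q₀/q = 4.652/1.485.

factor ≈ 3.13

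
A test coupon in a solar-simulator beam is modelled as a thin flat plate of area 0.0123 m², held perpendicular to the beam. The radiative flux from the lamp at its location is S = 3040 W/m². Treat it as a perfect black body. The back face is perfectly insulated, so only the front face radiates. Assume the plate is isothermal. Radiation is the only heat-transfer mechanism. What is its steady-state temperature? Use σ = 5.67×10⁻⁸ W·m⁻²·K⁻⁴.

At equilibrium, absorbed power = emitted power.
Absorbing cross-section = A = 0.01230 m²; emitting surface = A = 0.01230 m² (ratio 1).
S·A_cross = εσ·A_surf·T⁴  ⇒  T⁴ = S/(1σ).
T⁴ = 1.00·3040/(1·5.67×10⁻⁸) = 5.362×10¹⁰ K⁴.
T = (5.362×10¹⁰)^(1/4).

T ≈ 481 K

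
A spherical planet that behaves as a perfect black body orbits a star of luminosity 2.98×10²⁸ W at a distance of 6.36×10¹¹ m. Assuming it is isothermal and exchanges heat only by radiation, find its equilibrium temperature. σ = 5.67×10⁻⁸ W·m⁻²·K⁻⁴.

T ≈ 401 K

First find the stellar flux at distance d: S = L/(4πd²) = 2.98×10²⁸/(4π·(6.36×10¹¹)²) = 5863 W/m².
For an isothermal sphere, absorbed (1−a)S·πr² = emitted σ·4πr²·T⁴, so T⁴ = (1−a)S/(4σ).
T⁴ = 1.00·5863/(4·5.67×10⁻⁸) = 2.585×10¹⁰ K⁴.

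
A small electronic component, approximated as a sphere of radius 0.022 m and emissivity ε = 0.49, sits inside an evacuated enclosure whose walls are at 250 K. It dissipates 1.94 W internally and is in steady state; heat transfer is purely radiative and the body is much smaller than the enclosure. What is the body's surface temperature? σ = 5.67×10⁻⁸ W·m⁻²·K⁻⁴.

For a small grey body in a large enclosure, net radiated power = εσA(T⁴ − T_w⁴).
Steady state: P = εσA(T⁴ − T_w⁴) with A = 4πr² = 0.006082 m².
T⁴ = P/(εσA) + T_w⁴ = 1.94/(0.49·5.67×10⁻⁸·0.006082) + (250)⁴
    = 1.148×10¹⁰ + 3.906×10⁹ = 1.539×10¹⁰ K⁴.

T ≈ 352 K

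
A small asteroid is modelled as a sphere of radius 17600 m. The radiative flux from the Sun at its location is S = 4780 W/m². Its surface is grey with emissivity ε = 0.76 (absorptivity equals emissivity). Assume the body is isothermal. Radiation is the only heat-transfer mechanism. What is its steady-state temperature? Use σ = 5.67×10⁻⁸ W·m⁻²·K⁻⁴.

At equilibrium, absorbed power = emitted power.
Absorbing cross-section = πr² = 9.731×10⁸ m²; emitting surface = 4πr² = 3.893×10⁹ m² (ratio 4).
εS·A_cross = εσ·A_surf·T⁴  ⇒  T⁴ = S/(4σ)   (ε cancels).
T⁴ = 4780/(4·5.67×10⁻⁸) = 2.108×10¹⁰ K⁴.
T = (2.108×10¹⁰)^(1/4).

T ≈ 381 K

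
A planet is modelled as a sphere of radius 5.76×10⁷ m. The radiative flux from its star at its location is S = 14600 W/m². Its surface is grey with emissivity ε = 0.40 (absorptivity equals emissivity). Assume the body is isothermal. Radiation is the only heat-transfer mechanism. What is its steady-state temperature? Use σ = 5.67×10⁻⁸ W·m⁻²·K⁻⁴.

T ≈ 504 K

At equilibrium, absorbed power = emitted power.
Absorbing cross-section = πr² = 1.042×10¹⁶ m²; emitting surface = 4πr² = 4.169×10¹⁶ m² (ratio 4).
εS·A_cross = εσ·A_surf·T⁴  ⇒  T⁴ = S/(4σ)   (ε cancels).
T⁴ = 14600/(4·5.67×10⁻⁸) = 6.437×10¹⁰ K⁴.
T = (6.437×10¹⁰)^(1/4).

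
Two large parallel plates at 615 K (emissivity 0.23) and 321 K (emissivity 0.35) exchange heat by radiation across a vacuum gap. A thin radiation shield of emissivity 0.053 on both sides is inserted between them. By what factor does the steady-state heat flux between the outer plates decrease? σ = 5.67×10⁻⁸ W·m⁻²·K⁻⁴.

factor ≈ 6.92

Without shield: q₀ = σΔ(T⁴)/(1/ε₁+1/ε₂−1) with denominator 6.205.
With shield the two gaps are in series; the resistances add: (1/ε₁+1/ε_s−1)+(1/ε_s+1/ε₂−1) = 22.22+20.73 = 42.94.
Heat-flux ratio q₀/q = 42.94/6.205.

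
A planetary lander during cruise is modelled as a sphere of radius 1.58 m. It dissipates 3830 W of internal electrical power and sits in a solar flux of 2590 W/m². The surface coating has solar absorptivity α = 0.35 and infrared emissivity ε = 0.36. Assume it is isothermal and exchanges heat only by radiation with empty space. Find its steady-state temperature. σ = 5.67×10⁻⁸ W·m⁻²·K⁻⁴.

At steady state, absorbed solar power + internal power = radiated power.
Absorbed: α·S·A_cross = 0.35·2590·7.843 = 7109 W (cross-section πr²).
Total input = 7109 + 3830 = 10940 W.
Radiated: εσ·A_surf·T⁴ with A_surf = 4πr² = 31.37 m².
T⁴ = 10940/(0.36·5.67×10⁻⁸·31.37) = 1.708×10¹⁰ K⁴.

T ≈ 362 K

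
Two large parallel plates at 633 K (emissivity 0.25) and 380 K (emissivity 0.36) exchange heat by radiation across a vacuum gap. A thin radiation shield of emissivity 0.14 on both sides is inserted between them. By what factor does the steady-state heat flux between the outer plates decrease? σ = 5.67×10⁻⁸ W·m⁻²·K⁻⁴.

Without shield: q₀ = σΔ(T⁴)/(1/ε₁+1/ε₂−1) with denominator 5.778.
With shield the two gaps are in series; the resistances add: (1/ε₁+1/ε_s−1)+(1/ε_s+1/ε₂−1) = 10.14+8.921 = 19.06.
Heat-flux ratio q₀/q = 19.06/5.778.

factor ≈ 3.30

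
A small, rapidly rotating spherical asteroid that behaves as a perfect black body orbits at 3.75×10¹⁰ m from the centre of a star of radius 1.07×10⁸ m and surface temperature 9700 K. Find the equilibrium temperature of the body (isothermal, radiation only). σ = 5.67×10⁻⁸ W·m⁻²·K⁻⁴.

T ≈ 366 K

The star's surface emits σT_*⁴; at distance d the flux is S = σT_*⁴(R_*/d)².
S = 5.67×10⁻⁸·(9700)⁴·(1.07×10⁸/3.75×10¹⁰)² = 4087 W/m².
For an isothermal sphere T⁴ = (1−a)S/(4σ) = 1.802×10¹⁰ K⁴.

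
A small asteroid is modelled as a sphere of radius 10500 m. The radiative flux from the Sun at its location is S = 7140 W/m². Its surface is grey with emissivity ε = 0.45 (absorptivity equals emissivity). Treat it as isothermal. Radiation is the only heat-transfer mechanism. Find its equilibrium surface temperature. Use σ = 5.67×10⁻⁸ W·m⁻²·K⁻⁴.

T ≈ 421 K

At equilibrium, absorbed power = emitted power.
Absorbing cross-section = πr² = 3.464×10⁸ m²; emitting surface = 4πr² = 1.385×10⁹ m² (ratio 4).
εS·A_cross = εσ·A_surf·T⁴  ⇒  T⁴ = S/(4σ)   (ε cancels).
T⁴ = 7140/(4·5.67×10⁻⁸) = 3.148×10¹⁰ K⁴.
T = (3.148×10¹⁰)^(1/4).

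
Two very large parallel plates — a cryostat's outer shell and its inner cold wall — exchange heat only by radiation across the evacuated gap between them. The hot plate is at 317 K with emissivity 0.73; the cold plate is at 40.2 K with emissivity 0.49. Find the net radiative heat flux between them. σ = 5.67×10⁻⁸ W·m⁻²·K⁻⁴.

For two infinite grey parallel plates, q = σ(T₁⁴ − T₂⁴)/(1/ε₁ + 1/ε₂ − 1).
T₁⁴ − T₂⁴ = 1.010×10¹⁰ − 2.612×10⁶ = 1.010×10¹⁰ K⁴.
1/ε₁ + 1/ε₂ − 1 = 1.370 + 2.041 − 1 = 2.411.
q = 5.67×10⁻⁸ × 1.010×10¹⁰ / 2.411.

q ≈ 237 W/m²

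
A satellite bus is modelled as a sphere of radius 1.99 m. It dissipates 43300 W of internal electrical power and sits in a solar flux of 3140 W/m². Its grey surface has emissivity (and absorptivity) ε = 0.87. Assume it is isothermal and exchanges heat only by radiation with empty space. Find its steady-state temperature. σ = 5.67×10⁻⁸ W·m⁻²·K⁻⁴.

T ≈ 421 K

At steady state, absorbed solar power + internal power = radiated power.
Absorbed: α·S·A_cross = 0.87·3140·12.44 = 33990 W (cross-section πr²).
Total input = 33990 + 43300 = 77290 W.
Radiated: εσ·A_surf·T⁴ with A_surf = 4πr² = 49.76 m².
T⁴ = 77290/(0.87·5.67×10⁻⁸·49.76) = 3.148×10¹⁰ K⁴.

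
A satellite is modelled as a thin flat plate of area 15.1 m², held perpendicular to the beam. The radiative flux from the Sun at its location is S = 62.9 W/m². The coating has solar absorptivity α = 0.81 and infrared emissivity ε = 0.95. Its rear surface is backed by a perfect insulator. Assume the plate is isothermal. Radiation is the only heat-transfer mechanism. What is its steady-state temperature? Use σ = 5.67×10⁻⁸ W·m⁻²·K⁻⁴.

T ≈ 175 K

At equilibrium, absorbed power = emitted power.
Absorbing cross-section = A = 15.10 m²; emitting surface = A = 15.10 m² (ratio 1).
αS·A_cross = εσ·A_surf·T⁴  ⇒  T⁴ = αS/(ε·1σ).
T⁴ = 0.810·62.9/(0.95·1·5.67×10⁻⁸) = 9.459×10⁸ K⁴.
T = (9.459×10⁸)^(1/4).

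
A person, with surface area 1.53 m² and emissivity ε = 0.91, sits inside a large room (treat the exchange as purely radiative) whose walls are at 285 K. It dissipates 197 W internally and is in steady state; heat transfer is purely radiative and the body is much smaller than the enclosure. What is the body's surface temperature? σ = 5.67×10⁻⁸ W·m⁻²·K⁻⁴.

For a small grey body in a large enclosure, net radiated power = εσA(T⁴ − T_w⁴).
Steady state: P = εσA(T⁴ − T_w⁴) with A = 1.53 m².
T⁴ = P/(εσA) + T_w⁴ = 197/(0.91·5.67×10⁻⁸·1.530) + (285)⁴
    = 2.495×10⁹ + 6.598×10⁹ = 9.093×10⁹ K⁴.

T ≈ 309 K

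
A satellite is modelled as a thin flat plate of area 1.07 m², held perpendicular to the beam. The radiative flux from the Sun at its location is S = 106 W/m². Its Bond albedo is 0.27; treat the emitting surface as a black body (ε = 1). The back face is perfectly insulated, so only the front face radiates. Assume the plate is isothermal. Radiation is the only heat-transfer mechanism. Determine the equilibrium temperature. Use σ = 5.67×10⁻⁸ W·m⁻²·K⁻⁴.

At equilibrium, absorbed power = emitted power.
Absorbing cross-section = A = 1.070 m²; emitting surface = A = 1.070 m² (ratio 1).
(1−a)S·A_cross = εσ·A_surf·T⁴  ⇒  T⁴ = (1−a)S/(1σ).
T⁴ = 0.730·106/(1·5.67×10⁻⁸) = 1.365×10⁹ K⁴.
T = (1.365×10⁹)^(1/4).

T ≈ 192 K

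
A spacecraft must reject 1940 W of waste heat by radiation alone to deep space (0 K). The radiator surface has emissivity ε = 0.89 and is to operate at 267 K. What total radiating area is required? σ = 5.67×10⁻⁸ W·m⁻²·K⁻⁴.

P = εσA T⁴ ⇒ A = P/(εσT⁴).
T⁴ = 5.082×10⁹ K⁴.
A = 1940/(0.89 × 5.67×10⁻⁸ × 5.082×10⁹).

A ≈ 7.56 m²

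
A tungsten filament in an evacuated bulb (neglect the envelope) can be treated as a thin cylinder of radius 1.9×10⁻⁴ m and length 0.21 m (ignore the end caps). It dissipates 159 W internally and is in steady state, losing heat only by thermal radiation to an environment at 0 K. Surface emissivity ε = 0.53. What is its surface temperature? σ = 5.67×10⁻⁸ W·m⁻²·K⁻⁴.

T ≈ 2140 K

Steady state: internal power = radiated power, P = εσA T⁴.
Radiating area A = 2πrL = 2.507×10⁻⁴ m².
T⁴ = P/(εσA) = 159/(0.53·5.67×10⁻⁸·2.507×10⁻⁴) = 2.111×10¹³ K⁴.
T = (2.111×10¹³)^(1/4).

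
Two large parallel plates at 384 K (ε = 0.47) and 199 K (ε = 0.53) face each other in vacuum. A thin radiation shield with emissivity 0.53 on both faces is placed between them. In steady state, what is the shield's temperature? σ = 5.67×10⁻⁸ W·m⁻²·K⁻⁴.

T_s ≈ 326 K

In steady state the net flux on the hot side equals that on the cold side.
σ(T₁⁴−T_s⁴)/D₁ = σ(T_s⁴−T₂⁴)/D₂, with D₁ = 1/ε₁+1/ε_s−1 = 3.014, D₂ = 1/ε_s+1/ε₂−1 = 2.774.
Solve for T_s⁴: T_s⁴ = (D₂·T₁⁴ + D₁·T₂⁴)/(D₁+D₂) = 1.124×10¹⁰ K⁴.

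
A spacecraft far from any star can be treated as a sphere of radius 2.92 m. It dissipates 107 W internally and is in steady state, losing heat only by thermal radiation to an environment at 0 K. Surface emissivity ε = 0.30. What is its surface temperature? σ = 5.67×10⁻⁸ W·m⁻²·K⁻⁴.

Steady state: internal power = radiated power, P = εσA T⁴.
Radiating area A = 4πr² = 107.1 m².
T⁴ = P/(εσA) = 107/(0.30·5.67×10⁻⁸·107.1) = 5.871×10⁷ K⁴.
T = (5.871×10⁷)^(1/4).

T ≈ 87.5 K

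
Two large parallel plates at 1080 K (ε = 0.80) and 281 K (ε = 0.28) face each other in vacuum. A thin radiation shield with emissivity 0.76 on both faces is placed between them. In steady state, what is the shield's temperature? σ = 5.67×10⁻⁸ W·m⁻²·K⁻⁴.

T_s ≈ 993 K

In steady state the net flux on the hot side equals that on the cold side.
σ(T₁⁴−T_s⁴)/D₁ = σ(T_s⁴−T₂⁴)/D₂, with D₁ = 1/ε₁+1/ε_s−1 = 1.566, D₂ = 1/ε_s+1/ε₂−1 = 3.887.
Solve for T_s⁴: T_s⁴ = (D₂·T₁⁴ + D₁·T₂⁴)/(D₁+D₂) = 9.716×10¹¹ K⁴.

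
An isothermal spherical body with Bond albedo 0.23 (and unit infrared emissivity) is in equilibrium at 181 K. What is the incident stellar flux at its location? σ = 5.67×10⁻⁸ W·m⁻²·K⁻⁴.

S ≈ 316 W/m²

(1−a)S·πr² = σ·4πr²·T⁴ ⇒ S = 4σT⁴/(1−a).
S = 4·5.67×10⁻⁸·1.073×10⁹/0.770.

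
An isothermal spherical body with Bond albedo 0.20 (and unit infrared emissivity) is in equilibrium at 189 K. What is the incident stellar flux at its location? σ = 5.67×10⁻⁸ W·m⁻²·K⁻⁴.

(1−a)S·πr² = σ·4πr²·T⁴ ⇒ S = 4σT⁴/(1−a).
S = 4·5.67×10⁻⁸·1.276×10⁹/0.800.

S ≈ 362 W/m²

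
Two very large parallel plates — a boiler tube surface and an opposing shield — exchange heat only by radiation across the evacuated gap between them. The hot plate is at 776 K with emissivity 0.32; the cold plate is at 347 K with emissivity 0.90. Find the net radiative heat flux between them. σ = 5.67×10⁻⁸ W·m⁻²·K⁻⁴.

For two infinite grey parallel plates, q = σ(T₁⁴ − T₂⁴)/(1/ε₁ + 1/ε₂ − 1).
T₁⁴ − T₂⁴ = 3.626×10¹¹ − 1.450×10¹⁰ = 3.481×10¹¹ K⁴.
1/ε₁ + 1/ε₂ − 1 = 3.125 + 1.111 − 1 = 3.236.
q = 5.67×10⁻⁸ × 3.481×10¹¹ / 3.236.

q ≈ 6100 W/m²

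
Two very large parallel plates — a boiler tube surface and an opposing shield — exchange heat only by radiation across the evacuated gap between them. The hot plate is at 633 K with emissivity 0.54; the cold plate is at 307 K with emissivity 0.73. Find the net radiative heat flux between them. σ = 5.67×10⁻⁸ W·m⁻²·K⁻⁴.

q ≈ 3870 W/m²

For two infinite grey parallel plates, q = σ(T₁⁴ − T₂⁴)/(1/ε₁ + 1/ε₂ − 1).
T₁⁴ − T₂⁴ = 1.606×10¹¹ − 8.883×10⁹ = 1.517×10¹¹ K⁴.
1/ε₁ + 1/ε₂ − 1 = 1.852 + 1.370 − 1 = 2.222.
q = 5.67×10⁻⁸ × 1.517×10¹¹ / 2.222.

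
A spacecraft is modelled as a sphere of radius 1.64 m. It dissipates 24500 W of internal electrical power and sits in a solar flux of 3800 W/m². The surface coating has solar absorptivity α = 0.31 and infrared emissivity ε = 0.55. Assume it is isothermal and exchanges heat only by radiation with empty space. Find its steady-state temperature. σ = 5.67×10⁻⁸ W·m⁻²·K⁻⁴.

T ≈ 425 K

At steady state, absorbed solar power + internal power = radiated power.
Absorbed: α·S·A_cross = 0.31·3800·8.450 = 9954 W (cross-section πr²).
Total input = 9954 + 24500 = 34450 W.
Radiated: εσ·A_surf·T⁴ with A_surf = 4πr² = 33.80 m².
T⁴ = 34450/(0.55·5.67×10⁻⁸·33.80) = 3.269×10¹⁰ K⁴.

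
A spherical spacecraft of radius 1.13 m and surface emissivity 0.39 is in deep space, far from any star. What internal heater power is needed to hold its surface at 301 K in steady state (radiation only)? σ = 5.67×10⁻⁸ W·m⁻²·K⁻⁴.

P = εσ·4πr²·T⁴.
4πr² = 16.05 m²; T⁴ = 8.209×10⁹ K⁴.
P = 0.39·5.67×10⁻⁸·16.05·8.209×10⁹.

P ≈ 2910 W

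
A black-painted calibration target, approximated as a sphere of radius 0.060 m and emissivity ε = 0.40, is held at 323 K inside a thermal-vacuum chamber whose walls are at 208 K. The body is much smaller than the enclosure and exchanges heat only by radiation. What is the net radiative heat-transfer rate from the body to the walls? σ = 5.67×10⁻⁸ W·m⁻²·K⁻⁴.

For a small grey body in a large enclosure: P_net = εσA(T_body⁴ − T_wall⁴).
A = 4πr² = 0.04524 m²; T_body⁴ − T_wall⁴ = 1.088×10¹⁰ − 1.872×10⁹ = 9.013×10⁹ K⁴.
|P_net| = 0.40·5.67×10⁻⁸·0.04524·9.013×10⁹.

P_net ≈ 9.25 W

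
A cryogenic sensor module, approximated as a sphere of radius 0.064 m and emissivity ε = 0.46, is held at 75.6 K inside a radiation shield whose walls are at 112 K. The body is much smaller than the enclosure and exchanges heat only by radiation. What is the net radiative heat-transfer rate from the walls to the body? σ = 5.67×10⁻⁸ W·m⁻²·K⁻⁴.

For a small grey body in a large enclosure: P_net = εσA(T_body⁴ − T_wall⁴).
A = 4πr² = 0.05147 m²; T_body⁴ − T_wall⁴ = 3.267×10⁷ − 1.574×10⁸ = -1.247×10⁸ K⁴.
|P_net| = 0.46·5.67×10⁻⁸·0.05147·1.247×10⁸.

P_net ≈ 0.167 W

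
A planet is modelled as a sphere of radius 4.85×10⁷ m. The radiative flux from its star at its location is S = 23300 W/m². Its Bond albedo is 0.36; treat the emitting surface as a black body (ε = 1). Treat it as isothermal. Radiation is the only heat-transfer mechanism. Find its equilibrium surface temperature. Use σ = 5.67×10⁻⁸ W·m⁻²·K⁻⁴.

At equilibrium, absorbed power = emitted power.
Absorbing cross-section = πr² = 7.390×10¹⁵ m²; emitting surface = 4πr² = 2.956×10¹⁶ m² (ratio 4).
(1−a)S·A_cross = εσ·A_surf·T⁴  ⇒  T⁴ = (1−a)S/(4σ).
T⁴ = 0.640·23300/(4·5.67×10⁻⁸) = 6.575×10¹⁰ K⁴.
T = (6.575×10¹⁰)^(1/4).

T ≈ 506 K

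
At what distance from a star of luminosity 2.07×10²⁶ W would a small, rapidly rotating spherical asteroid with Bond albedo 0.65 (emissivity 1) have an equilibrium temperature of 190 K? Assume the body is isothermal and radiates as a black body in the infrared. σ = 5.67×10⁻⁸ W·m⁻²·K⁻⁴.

For an isothermal black-emitting sphere, (1−a)S·πr² = σ·4πr²·T⁴ ⇒ S = 4σT⁴/(1−a).
S = 4·5.67×10⁻⁸·(190)⁴/0.350 = 844.5 W/m².
Flux falls as S = L/(4πd²), so d = √(L/(4πS)) = √(2.07×10²⁶/(4π·844.5)).

d ≈ 1.40×10¹¹ m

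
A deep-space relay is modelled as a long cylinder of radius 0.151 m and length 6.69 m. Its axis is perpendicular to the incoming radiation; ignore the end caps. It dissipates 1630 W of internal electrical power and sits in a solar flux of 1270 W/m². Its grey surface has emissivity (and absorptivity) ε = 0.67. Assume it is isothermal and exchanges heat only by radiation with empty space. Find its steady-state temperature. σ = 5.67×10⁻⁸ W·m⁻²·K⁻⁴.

At steady state, absorbed solar power + internal power = radiated power.
Absorbed: α·S·A_cross = 0.67·1270·2.020 = 1719 W (cross-section 2rL).
Total input = 1719 + 1630 = 3349 W.
Radiated: εσ·A_surf·T⁴ with A_surf = 2πrL = 6.347 m².
T⁴ = 3349/(0.67·5.67×10⁻⁸·6.347) = 1.389×10¹⁰ K⁴.

T ≈ 343 K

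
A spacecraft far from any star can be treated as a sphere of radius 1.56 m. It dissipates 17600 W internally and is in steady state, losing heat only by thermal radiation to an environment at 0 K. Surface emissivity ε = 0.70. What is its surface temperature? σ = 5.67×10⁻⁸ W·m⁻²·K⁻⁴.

Steady state: internal power = radiated power, P = εσA T⁴.
Radiating area A = 4πr² = 30.58 m².
T⁴ = P/(εσA) = 17600/(0.70·5.67×10⁻⁸·30.58) = 1.450×10¹⁰ K⁴.
T = (1.450×10¹⁰)^(1/4).

T ≈ 347 K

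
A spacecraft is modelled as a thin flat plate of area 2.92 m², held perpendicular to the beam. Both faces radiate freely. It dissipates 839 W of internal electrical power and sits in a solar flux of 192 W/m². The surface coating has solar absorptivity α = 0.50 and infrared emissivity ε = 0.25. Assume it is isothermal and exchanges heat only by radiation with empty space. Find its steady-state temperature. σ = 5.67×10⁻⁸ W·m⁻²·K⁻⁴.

At steady state, absorbed solar power + internal power = radiated power.
Absorbed: α·S·A_cross = 0.50·192·2.920 = 280.3 W (cross-section A).
Total input = 280.3 + 839 = 1119 W.
Radiated: εσ·A_surf·T⁴ with A_surf = 2A = 5.840 m².
T⁴ = 1119/(0.25·5.67×10⁻⁸·5.840) = 1.352×10¹⁰ K⁴.

T ≈ 341 K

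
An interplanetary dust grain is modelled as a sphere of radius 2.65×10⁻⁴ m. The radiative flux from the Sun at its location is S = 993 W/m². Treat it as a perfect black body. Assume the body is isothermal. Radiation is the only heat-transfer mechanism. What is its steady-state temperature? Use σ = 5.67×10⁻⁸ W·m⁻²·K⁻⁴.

At equilibrium, absorbed power = emitted power.
Absorbing cross-section = πr² = 2.206×10⁻⁷ m²; emitting surface = 4πr² = 8.825×10⁻⁷ m² (ratio 4).
S·A_cross = εσ·A_surf·T⁴  ⇒  T⁴ = S/(4σ).
T⁴ = 1.00·993/(4·5.67×10⁻⁸) = 4.378×10⁹ K⁴.
T = (4.378×10⁹)^(1/4).

T ≈ 257 K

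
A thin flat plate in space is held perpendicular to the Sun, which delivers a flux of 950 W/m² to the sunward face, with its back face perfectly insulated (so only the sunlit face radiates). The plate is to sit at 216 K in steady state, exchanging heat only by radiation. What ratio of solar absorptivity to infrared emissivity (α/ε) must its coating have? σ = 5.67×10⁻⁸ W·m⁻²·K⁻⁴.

α/ε ≈ 0.130

Balance: αS·A = εσ·1A·T⁴ ⇒ α/ε = σT⁴/S.
α/ε = 5.67×10⁻⁸·(216)⁴/950 = 5.67×10⁻⁸·2.177×10⁹/950.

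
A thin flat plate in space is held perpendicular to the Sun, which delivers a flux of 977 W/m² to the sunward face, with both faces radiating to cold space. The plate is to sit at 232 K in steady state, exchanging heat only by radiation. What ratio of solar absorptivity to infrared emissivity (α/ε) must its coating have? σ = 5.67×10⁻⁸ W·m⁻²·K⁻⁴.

Balance: αS·A = εσ·2A·T⁴ ⇒ α/ε = 2σT⁴/S.
α/ε = 2·5.67×10⁻⁸·(232)⁴/977 = 2·5.67×10⁻⁸·2.897×10⁹/977.

α/ε ≈ 0.336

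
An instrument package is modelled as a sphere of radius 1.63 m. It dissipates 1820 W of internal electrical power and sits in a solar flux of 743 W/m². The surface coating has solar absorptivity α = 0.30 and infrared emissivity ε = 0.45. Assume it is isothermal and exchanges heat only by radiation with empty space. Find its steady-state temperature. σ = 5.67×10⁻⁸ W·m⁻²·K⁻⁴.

At steady state, absorbed solar power + internal power = radiated power.
Absorbed: α·S·A_cross = 0.30·743·8.347 = 1861 W (cross-section πr²).
Total input = 1861 + 1820 = 3681 W.
Radiated: εσ·A_surf·T⁴ with A_surf = 4πr² = 33.39 m².
T⁴ = 3681/(0.45·5.67×10⁻⁸·33.39) = 4.320×10⁹ K⁴.

T ≈ 256 K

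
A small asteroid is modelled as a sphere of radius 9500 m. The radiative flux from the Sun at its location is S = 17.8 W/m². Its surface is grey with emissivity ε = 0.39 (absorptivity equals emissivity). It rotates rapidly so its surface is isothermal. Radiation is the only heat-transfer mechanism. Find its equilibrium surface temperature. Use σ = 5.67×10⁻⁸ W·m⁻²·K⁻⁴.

At equilibrium, absorbed power = emitted power.
Absorbing cross-section = πr² = 2.835×10⁸ m²; emitting surface = 4πr² = 1.134×10⁹ m² (ratio 4).
εS·A_cross = εσ·A_surf·T⁴  ⇒  T⁴ = S/(4σ)   (ε cancels).
T⁴ = 17.8/(4·5.67×10⁻⁸) = 7.848×10⁷ K⁴.
T = (7.848×10⁷)^(1/4).

T ≈ 94.1 K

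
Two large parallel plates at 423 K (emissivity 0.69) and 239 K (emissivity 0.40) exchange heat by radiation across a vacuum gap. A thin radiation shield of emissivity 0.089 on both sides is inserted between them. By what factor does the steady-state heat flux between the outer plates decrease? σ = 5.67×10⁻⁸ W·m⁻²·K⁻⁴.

Without shield: q₀ = σΔ(T⁴)/(1/ε₁+1/ε₂−1) with denominator 2.949.
With shield the two gaps are in series; the resistances add: (1/ε₁+1/ε_s−1)+(1/ε_s+1/ε₂−1) = 11.69+12.74 = 24.42.
Heat-flux ratio q₀/q = 24.42/2.949.

factor ≈ 8.28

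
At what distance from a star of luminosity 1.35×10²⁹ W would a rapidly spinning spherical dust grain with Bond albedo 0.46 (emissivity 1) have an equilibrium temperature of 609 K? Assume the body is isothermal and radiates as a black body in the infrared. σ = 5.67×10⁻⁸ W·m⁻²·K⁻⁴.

d ≈ 4.31×10¹¹ m

For an isothermal black-emitting sphere, (1−a)S·πr² = σ·4πr²·T⁴ ⇒ S = 4σT⁴/(1−a).
S = 4·5.67×10⁻⁸·(609)⁴/0.540 = 57770 W/m².
Flux falls as S = L/(4πd²), so d = √(L/(4πS)) = √(1.35×10²⁹/(4π·57770)).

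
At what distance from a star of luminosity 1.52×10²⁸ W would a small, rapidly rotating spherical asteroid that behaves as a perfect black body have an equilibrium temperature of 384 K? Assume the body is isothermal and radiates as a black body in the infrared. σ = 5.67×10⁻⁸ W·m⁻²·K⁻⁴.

For an isothermal black-emitting sphere, (1−a)S·πr² = σ·4πr²·T⁴ ⇒ S = 4σT⁴/(1−a).
S = 4·5.67×10⁻⁸·(384)⁴/1.00 = 4931 W/m².
Flux falls as S = L/(4πd²), so d = √(L/(4πS)) = √(1.52×10²⁸/(4π·4931)).

d ≈ 4.95×10¹¹ m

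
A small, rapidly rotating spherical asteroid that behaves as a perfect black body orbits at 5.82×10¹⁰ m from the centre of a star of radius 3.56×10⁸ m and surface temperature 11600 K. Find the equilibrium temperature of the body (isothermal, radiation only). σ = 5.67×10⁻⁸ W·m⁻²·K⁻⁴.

The star's surface emits σT_*⁴; at distance d the flux is S = σT_*⁴(R_*/d)².
S = 5.67×10⁻⁸·(11600)⁴·(3.56×10⁸/5.82×10¹⁰)² = 38410 W/m².
For an isothermal sphere T⁴ = (1−a)S/(4σ) = 1.694×10¹¹ K⁴.

T ≈ 642 K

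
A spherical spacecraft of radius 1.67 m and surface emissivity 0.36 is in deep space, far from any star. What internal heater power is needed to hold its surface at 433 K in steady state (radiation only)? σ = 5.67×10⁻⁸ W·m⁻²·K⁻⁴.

P ≈ 25100 W

P = εσ·4πr²·T⁴.
4πr² = 35.05 m²; T⁴ = 3.515×10¹⁰ K⁴.
P = 0.36·5.67×10⁻⁸·35.05·3.515×10¹⁰.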